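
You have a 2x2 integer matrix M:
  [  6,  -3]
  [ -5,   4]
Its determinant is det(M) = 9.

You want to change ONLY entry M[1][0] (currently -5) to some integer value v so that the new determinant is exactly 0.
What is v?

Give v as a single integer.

Answer: -8

Derivation:
det is linear in entry M[1][0]: det = old_det + (v - -5) * C_10
Cofactor C_10 = 3
Want det = 0: 9 + (v - -5) * 3 = 0
  (v - -5) = -9 / 3 = -3
  v = -5 + (-3) = -8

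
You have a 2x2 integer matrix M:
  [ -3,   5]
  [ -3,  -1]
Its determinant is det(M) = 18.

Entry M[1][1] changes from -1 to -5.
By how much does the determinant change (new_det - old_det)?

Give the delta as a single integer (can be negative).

Cofactor C_11 = -3
Entry delta = -5 - -1 = -4
Det delta = entry_delta * cofactor = -4 * -3 = 12

Answer: 12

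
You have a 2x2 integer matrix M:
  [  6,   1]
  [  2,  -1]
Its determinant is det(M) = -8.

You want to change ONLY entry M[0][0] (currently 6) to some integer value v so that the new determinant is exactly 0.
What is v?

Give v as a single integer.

Answer: -2

Derivation:
det is linear in entry M[0][0]: det = old_det + (v - 6) * C_00
Cofactor C_00 = -1
Want det = 0: -8 + (v - 6) * -1 = 0
  (v - 6) = 8 / -1 = -8
  v = 6 + (-8) = -2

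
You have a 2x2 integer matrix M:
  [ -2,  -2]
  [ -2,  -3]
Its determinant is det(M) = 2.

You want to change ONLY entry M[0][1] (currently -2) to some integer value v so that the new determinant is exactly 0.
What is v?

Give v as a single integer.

Answer: -3

Derivation:
det is linear in entry M[0][1]: det = old_det + (v - -2) * C_01
Cofactor C_01 = 2
Want det = 0: 2 + (v - -2) * 2 = 0
  (v - -2) = -2 / 2 = -1
  v = -2 + (-1) = -3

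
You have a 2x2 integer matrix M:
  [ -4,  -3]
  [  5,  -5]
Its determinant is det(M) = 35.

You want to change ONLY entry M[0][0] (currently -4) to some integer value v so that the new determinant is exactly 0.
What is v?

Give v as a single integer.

Answer: 3

Derivation:
det is linear in entry M[0][0]: det = old_det + (v - -4) * C_00
Cofactor C_00 = -5
Want det = 0: 35 + (v - -4) * -5 = 0
  (v - -4) = -35 / -5 = 7
  v = -4 + (7) = 3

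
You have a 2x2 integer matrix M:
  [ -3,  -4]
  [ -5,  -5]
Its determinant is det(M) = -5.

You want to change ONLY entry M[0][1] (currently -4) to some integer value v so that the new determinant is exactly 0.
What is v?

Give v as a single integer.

det is linear in entry M[0][1]: det = old_det + (v - -4) * C_01
Cofactor C_01 = 5
Want det = 0: -5 + (v - -4) * 5 = 0
  (v - -4) = 5 / 5 = 1
  v = -4 + (1) = -3

Answer: -3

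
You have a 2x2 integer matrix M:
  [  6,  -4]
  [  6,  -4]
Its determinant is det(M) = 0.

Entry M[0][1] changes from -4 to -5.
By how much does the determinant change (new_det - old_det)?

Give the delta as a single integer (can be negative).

Cofactor C_01 = -6
Entry delta = -5 - -4 = -1
Det delta = entry_delta * cofactor = -1 * -6 = 6

Answer: 6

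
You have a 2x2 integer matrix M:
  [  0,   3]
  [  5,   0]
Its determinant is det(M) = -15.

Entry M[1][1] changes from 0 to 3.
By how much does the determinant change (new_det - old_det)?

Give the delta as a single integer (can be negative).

Answer: 0

Derivation:
Cofactor C_11 = 0
Entry delta = 3 - 0 = 3
Det delta = entry_delta * cofactor = 3 * 0 = 0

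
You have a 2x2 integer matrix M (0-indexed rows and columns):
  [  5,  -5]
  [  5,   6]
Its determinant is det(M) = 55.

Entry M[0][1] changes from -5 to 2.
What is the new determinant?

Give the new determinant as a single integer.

det is linear in row 0: changing M[0][1] by delta changes det by delta * cofactor(0,1).
Cofactor C_01 = (-1)^(0+1) * minor(0,1) = -5
Entry delta = 2 - -5 = 7
Det delta = 7 * -5 = -35
New det = 55 + -35 = 20

Answer: 20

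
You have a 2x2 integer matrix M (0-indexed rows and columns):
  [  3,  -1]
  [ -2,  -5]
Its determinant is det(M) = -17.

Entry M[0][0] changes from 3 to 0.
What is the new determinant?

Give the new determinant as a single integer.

det is linear in row 0: changing M[0][0] by delta changes det by delta * cofactor(0,0).
Cofactor C_00 = (-1)^(0+0) * minor(0,0) = -5
Entry delta = 0 - 3 = -3
Det delta = -3 * -5 = 15
New det = -17 + 15 = -2

Answer: -2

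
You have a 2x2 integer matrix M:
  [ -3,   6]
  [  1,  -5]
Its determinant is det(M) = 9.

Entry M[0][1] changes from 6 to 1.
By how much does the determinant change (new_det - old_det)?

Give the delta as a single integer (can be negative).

Cofactor C_01 = -1
Entry delta = 1 - 6 = -5
Det delta = entry_delta * cofactor = -5 * -1 = 5

Answer: 5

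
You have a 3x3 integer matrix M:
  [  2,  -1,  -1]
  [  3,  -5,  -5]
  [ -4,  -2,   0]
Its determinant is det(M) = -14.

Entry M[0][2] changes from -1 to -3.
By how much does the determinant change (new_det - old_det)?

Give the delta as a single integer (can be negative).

Cofactor C_02 = -26
Entry delta = -3 - -1 = -2
Det delta = entry_delta * cofactor = -2 * -26 = 52

Answer: 52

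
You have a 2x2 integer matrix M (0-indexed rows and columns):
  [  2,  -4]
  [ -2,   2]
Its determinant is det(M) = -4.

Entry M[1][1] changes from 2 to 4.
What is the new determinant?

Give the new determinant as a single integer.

Answer: 0

Derivation:
det is linear in row 1: changing M[1][1] by delta changes det by delta * cofactor(1,1).
Cofactor C_11 = (-1)^(1+1) * minor(1,1) = 2
Entry delta = 4 - 2 = 2
Det delta = 2 * 2 = 4
New det = -4 + 4 = 0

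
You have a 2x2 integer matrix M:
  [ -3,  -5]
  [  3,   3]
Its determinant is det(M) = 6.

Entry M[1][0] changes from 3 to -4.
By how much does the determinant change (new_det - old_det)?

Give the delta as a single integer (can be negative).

Answer: -35

Derivation:
Cofactor C_10 = 5
Entry delta = -4 - 3 = -7
Det delta = entry_delta * cofactor = -7 * 5 = -35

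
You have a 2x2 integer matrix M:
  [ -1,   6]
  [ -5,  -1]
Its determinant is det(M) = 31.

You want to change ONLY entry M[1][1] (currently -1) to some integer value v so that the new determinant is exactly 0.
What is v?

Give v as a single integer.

det is linear in entry M[1][1]: det = old_det + (v - -1) * C_11
Cofactor C_11 = -1
Want det = 0: 31 + (v - -1) * -1 = 0
  (v - -1) = -31 / -1 = 31
  v = -1 + (31) = 30

Answer: 30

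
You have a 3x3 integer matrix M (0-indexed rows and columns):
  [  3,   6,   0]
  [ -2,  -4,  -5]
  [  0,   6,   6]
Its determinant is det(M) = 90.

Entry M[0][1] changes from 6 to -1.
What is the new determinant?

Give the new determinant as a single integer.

Answer: 6

Derivation:
det is linear in row 0: changing M[0][1] by delta changes det by delta * cofactor(0,1).
Cofactor C_01 = (-1)^(0+1) * minor(0,1) = 12
Entry delta = -1 - 6 = -7
Det delta = -7 * 12 = -84
New det = 90 + -84 = 6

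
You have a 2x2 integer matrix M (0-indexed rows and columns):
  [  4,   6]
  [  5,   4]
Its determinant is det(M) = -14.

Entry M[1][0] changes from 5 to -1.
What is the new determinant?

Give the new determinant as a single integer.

Answer: 22

Derivation:
det is linear in row 1: changing M[1][0] by delta changes det by delta * cofactor(1,0).
Cofactor C_10 = (-1)^(1+0) * minor(1,0) = -6
Entry delta = -1 - 5 = -6
Det delta = -6 * -6 = 36
New det = -14 + 36 = 22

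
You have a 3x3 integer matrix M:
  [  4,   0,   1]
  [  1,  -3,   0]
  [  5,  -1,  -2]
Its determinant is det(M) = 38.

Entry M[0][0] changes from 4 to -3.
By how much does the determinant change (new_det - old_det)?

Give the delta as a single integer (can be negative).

Answer: -42

Derivation:
Cofactor C_00 = 6
Entry delta = -3 - 4 = -7
Det delta = entry_delta * cofactor = -7 * 6 = -42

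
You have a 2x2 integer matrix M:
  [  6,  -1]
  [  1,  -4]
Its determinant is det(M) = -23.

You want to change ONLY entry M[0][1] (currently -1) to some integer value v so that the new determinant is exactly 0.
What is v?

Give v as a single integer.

Answer: -24

Derivation:
det is linear in entry M[0][1]: det = old_det + (v - -1) * C_01
Cofactor C_01 = -1
Want det = 0: -23 + (v - -1) * -1 = 0
  (v - -1) = 23 / -1 = -23
  v = -1 + (-23) = -24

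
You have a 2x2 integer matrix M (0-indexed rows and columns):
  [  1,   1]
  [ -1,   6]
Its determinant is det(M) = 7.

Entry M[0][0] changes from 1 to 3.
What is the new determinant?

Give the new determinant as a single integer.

det is linear in row 0: changing M[0][0] by delta changes det by delta * cofactor(0,0).
Cofactor C_00 = (-1)^(0+0) * minor(0,0) = 6
Entry delta = 3 - 1 = 2
Det delta = 2 * 6 = 12
New det = 7 + 12 = 19

Answer: 19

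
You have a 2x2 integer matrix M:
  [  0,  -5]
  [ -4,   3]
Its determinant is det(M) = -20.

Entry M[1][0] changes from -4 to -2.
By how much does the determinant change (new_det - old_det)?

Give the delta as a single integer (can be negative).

Answer: 10

Derivation:
Cofactor C_10 = 5
Entry delta = -2 - -4 = 2
Det delta = entry_delta * cofactor = 2 * 5 = 10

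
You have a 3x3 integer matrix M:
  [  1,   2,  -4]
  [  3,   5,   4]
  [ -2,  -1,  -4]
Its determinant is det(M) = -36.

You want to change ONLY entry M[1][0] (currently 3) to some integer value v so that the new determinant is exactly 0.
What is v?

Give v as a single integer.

Answer: 6

Derivation:
det is linear in entry M[1][0]: det = old_det + (v - 3) * C_10
Cofactor C_10 = 12
Want det = 0: -36 + (v - 3) * 12 = 0
  (v - 3) = 36 / 12 = 3
  v = 3 + (3) = 6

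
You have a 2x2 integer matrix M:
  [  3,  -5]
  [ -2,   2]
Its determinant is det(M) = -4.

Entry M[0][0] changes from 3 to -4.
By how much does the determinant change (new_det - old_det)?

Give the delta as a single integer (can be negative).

Answer: -14

Derivation:
Cofactor C_00 = 2
Entry delta = -4 - 3 = -7
Det delta = entry_delta * cofactor = -7 * 2 = -14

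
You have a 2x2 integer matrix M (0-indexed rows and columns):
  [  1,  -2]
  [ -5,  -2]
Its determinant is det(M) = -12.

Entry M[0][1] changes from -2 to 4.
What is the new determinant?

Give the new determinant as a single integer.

det is linear in row 0: changing M[0][1] by delta changes det by delta * cofactor(0,1).
Cofactor C_01 = (-1)^(0+1) * minor(0,1) = 5
Entry delta = 4 - -2 = 6
Det delta = 6 * 5 = 30
New det = -12 + 30 = 18

Answer: 18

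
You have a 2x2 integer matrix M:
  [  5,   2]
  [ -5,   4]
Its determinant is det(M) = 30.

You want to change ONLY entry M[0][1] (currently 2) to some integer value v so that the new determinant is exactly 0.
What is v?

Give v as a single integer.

Answer: -4

Derivation:
det is linear in entry M[0][1]: det = old_det + (v - 2) * C_01
Cofactor C_01 = 5
Want det = 0: 30 + (v - 2) * 5 = 0
  (v - 2) = -30 / 5 = -6
  v = 2 + (-6) = -4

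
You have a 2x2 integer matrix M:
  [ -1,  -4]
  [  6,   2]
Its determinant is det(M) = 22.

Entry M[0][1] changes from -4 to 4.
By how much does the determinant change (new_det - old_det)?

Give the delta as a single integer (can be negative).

Cofactor C_01 = -6
Entry delta = 4 - -4 = 8
Det delta = entry_delta * cofactor = 8 * -6 = -48

Answer: -48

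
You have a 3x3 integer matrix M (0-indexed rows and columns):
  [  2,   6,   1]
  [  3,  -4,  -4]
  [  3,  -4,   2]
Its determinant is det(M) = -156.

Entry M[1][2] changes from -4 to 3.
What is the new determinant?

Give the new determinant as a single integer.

Answer: 26

Derivation:
det is linear in row 1: changing M[1][2] by delta changes det by delta * cofactor(1,2).
Cofactor C_12 = (-1)^(1+2) * minor(1,2) = 26
Entry delta = 3 - -4 = 7
Det delta = 7 * 26 = 182
New det = -156 + 182 = 26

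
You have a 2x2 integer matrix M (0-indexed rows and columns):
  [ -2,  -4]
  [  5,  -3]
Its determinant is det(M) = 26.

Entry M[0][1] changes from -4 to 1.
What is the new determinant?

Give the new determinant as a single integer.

det is linear in row 0: changing M[0][1] by delta changes det by delta * cofactor(0,1).
Cofactor C_01 = (-1)^(0+1) * minor(0,1) = -5
Entry delta = 1 - -4 = 5
Det delta = 5 * -5 = -25
New det = 26 + -25 = 1

Answer: 1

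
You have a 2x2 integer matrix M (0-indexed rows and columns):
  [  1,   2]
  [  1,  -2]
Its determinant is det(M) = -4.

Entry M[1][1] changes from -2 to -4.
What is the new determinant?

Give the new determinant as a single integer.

Answer: -6

Derivation:
det is linear in row 1: changing M[1][1] by delta changes det by delta * cofactor(1,1).
Cofactor C_11 = (-1)^(1+1) * minor(1,1) = 1
Entry delta = -4 - -2 = -2
Det delta = -2 * 1 = -2
New det = -4 + -2 = -6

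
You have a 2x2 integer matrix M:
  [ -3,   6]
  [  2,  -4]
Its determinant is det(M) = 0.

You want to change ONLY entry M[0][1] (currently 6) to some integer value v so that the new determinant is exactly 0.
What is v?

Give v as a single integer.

Answer: 6

Derivation:
det is linear in entry M[0][1]: det = old_det + (v - 6) * C_01
Cofactor C_01 = -2
Want det = 0: 0 + (v - 6) * -2 = 0
  (v - 6) = 0 / -2 = 0
  v = 6 + (0) = 6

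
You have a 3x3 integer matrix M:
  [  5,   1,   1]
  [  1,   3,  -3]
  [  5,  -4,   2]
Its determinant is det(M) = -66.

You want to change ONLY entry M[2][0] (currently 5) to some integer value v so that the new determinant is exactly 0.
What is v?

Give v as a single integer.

Answer: -6

Derivation:
det is linear in entry M[2][0]: det = old_det + (v - 5) * C_20
Cofactor C_20 = -6
Want det = 0: -66 + (v - 5) * -6 = 0
  (v - 5) = 66 / -6 = -11
  v = 5 + (-11) = -6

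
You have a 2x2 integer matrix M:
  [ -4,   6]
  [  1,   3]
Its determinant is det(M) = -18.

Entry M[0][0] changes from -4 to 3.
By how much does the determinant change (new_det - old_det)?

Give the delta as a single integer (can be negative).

Answer: 21

Derivation:
Cofactor C_00 = 3
Entry delta = 3 - -4 = 7
Det delta = entry_delta * cofactor = 7 * 3 = 21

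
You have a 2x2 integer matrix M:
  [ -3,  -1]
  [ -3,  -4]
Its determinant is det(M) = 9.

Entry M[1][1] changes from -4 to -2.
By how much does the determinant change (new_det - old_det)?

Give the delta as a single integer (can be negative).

Answer: -6

Derivation:
Cofactor C_11 = -3
Entry delta = -2 - -4 = 2
Det delta = entry_delta * cofactor = 2 * -3 = -6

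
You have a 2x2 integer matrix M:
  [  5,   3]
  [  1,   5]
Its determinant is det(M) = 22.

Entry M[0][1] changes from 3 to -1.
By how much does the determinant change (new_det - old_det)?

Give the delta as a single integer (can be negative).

Answer: 4

Derivation:
Cofactor C_01 = -1
Entry delta = -1 - 3 = -4
Det delta = entry_delta * cofactor = -4 * -1 = 4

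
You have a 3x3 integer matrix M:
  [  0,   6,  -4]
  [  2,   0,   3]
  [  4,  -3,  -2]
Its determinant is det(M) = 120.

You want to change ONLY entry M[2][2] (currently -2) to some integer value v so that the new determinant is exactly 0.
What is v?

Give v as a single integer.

Answer: 8

Derivation:
det is linear in entry M[2][2]: det = old_det + (v - -2) * C_22
Cofactor C_22 = -12
Want det = 0: 120 + (v - -2) * -12 = 0
  (v - -2) = -120 / -12 = 10
  v = -2 + (10) = 8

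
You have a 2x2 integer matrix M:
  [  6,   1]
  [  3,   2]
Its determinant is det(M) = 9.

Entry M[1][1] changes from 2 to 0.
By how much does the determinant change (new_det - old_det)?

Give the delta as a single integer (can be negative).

Answer: -12

Derivation:
Cofactor C_11 = 6
Entry delta = 0 - 2 = -2
Det delta = entry_delta * cofactor = -2 * 6 = -12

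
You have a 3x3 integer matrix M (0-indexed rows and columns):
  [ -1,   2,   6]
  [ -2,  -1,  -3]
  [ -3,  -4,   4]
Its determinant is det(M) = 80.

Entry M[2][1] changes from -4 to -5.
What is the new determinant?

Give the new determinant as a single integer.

det is linear in row 2: changing M[2][1] by delta changes det by delta * cofactor(2,1).
Cofactor C_21 = (-1)^(2+1) * minor(2,1) = -15
Entry delta = -5 - -4 = -1
Det delta = -1 * -15 = 15
New det = 80 + 15 = 95

Answer: 95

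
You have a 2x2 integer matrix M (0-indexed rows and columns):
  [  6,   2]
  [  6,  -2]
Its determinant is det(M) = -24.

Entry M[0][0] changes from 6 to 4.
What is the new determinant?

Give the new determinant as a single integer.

det is linear in row 0: changing M[0][0] by delta changes det by delta * cofactor(0,0).
Cofactor C_00 = (-1)^(0+0) * minor(0,0) = -2
Entry delta = 4 - 6 = -2
Det delta = -2 * -2 = 4
New det = -24 + 4 = -20

Answer: -20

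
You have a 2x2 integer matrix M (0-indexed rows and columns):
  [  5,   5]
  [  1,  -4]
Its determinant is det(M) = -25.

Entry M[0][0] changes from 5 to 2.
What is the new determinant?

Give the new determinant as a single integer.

Answer: -13

Derivation:
det is linear in row 0: changing M[0][0] by delta changes det by delta * cofactor(0,0).
Cofactor C_00 = (-1)^(0+0) * minor(0,0) = -4
Entry delta = 2 - 5 = -3
Det delta = -3 * -4 = 12
New det = -25 + 12 = -13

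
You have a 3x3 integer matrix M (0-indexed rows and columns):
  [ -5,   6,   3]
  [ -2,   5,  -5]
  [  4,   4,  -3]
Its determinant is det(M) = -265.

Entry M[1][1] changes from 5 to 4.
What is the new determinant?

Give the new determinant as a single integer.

Answer: -268

Derivation:
det is linear in row 1: changing M[1][1] by delta changes det by delta * cofactor(1,1).
Cofactor C_11 = (-1)^(1+1) * minor(1,1) = 3
Entry delta = 4 - 5 = -1
Det delta = -1 * 3 = -3
New det = -265 + -3 = -268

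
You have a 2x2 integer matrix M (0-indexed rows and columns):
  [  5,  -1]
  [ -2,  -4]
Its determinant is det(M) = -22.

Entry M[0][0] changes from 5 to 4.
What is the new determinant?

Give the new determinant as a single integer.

Answer: -18

Derivation:
det is linear in row 0: changing M[0][0] by delta changes det by delta * cofactor(0,0).
Cofactor C_00 = (-1)^(0+0) * minor(0,0) = -4
Entry delta = 4 - 5 = -1
Det delta = -1 * -4 = 4
New det = -22 + 4 = -18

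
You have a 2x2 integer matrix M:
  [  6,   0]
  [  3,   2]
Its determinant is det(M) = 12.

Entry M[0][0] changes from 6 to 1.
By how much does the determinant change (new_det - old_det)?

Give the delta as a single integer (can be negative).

Cofactor C_00 = 2
Entry delta = 1 - 6 = -5
Det delta = entry_delta * cofactor = -5 * 2 = -10

Answer: -10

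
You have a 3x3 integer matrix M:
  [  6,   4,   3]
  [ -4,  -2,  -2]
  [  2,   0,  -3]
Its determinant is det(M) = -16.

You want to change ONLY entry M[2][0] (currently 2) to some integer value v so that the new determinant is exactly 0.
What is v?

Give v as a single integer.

Answer: -6

Derivation:
det is linear in entry M[2][0]: det = old_det + (v - 2) * C_20
Cofactor C_20 = -2
Want det = 0: -16 + (v - 2) * -2 = 0
  (v - 2) = 16 / -2 = -8
  v = 2 + (-8) = -6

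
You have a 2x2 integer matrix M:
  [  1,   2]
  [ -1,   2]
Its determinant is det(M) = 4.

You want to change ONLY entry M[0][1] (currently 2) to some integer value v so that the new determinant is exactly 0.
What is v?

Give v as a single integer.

det is linear in entry M[0][1]: det = old_det + (v - 2) * C_01
Cofactor C_01 = 1
Want det = 0: 4 + (v - 2) * 1 = 0
  (v - 2) = -4 / 1 = -4
  v = 2 + (-4) = -2

Answer: -2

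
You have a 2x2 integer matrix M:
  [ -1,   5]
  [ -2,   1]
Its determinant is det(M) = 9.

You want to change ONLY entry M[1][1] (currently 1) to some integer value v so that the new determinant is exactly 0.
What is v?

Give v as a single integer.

det is linear in entry M[1][1]: det = old_det + (v - 1) * C_11
Cofactor C_11 = -1
Want det = 0: 9 + (v - 1) * -1 = 0
  (v - 1) = -9 / -1 = 9
  v = 1 + (9) = 10

Answer: 10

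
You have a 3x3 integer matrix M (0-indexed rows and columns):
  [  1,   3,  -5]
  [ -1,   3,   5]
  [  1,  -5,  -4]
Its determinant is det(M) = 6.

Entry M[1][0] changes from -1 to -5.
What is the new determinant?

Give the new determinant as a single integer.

det is linear in row 1: changing M[1][0] by delta changes det by delta * cofactor(1,0).
Cofactor C_10 = (-1)^(1+0) * minor(1,0) = 37
Entry delta = -5 - -1 = -4
Det delta = -4 * 37 = -148
New det = 6 + -148 = -142

Answer: -142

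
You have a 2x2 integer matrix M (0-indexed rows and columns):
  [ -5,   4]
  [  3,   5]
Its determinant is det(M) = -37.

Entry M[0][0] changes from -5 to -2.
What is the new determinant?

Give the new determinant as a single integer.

det is linear in row 0: changing M[0][0] by delta changes det by delta * cofactor(0,0).
Cofactor C_00 = (-1)^(0+0) * minor(0,0) = 5
Entry delta = -2 - -5 = 3
Det delta = 3 * 5 = 15
New det = -37 + 15 = -22

Answer: -22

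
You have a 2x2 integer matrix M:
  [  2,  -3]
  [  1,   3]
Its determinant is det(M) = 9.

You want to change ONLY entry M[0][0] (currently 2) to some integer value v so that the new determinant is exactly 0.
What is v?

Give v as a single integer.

det is linear in entry M[0][0]: det = old_det + (v - 2) * C_00
Cofactor C_00 = 3
Want det = 0: 9 + (v - 2) * 3 = 0
  (v - 2) = -9 / 3 = -3
  v = 2 + (-3) = -1

Answer: -1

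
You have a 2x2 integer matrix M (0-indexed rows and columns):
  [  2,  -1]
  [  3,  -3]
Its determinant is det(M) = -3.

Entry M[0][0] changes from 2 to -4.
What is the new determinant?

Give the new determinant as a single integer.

Answer: 15

Derivation:
det is linear in row 0: changing M[0][0] by delta changes det by delta * cofactor(0,0).
Cofactor C_00 = (-1)^(0+0) * minor(0,0) = -3
Entry delta = -4 - 2 = -6
Det delta = -6 * -3 = 18
New det = -3 + 18 = 15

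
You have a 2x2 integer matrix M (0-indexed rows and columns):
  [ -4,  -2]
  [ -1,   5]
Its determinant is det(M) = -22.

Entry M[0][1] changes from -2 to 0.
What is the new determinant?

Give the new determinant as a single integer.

Answer: -20

Derivation:
det is linear in row 0: changing M[0][1] by delta changes det by delta * cofactor(0,1).
Cofactor C_01 = (-1)^(0+1) * minor(0,1) = 1
Entry delta = 0 - -2 = 2
Det delta = 2 * 1 = 2
New det = -22 + 2 = -20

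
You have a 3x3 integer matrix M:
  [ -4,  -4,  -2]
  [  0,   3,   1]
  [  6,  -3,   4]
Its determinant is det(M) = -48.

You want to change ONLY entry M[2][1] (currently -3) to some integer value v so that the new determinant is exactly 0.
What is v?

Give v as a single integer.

Answer: 9

Derivation:
det is linear in entry M[2][1]: det = old_det + (v - -3) * C_21
Cofactor C_21 = 4
Want det = 0: -48 + (v - -3) * 4 = 0
  (v - -3) = 48 / 4 = 12
  v = -3 + (12) = 9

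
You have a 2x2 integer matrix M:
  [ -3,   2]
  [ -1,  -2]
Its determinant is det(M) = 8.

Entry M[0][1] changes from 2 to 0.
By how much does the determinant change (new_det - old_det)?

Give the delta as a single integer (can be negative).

Cofactor C_01 = 1
Entry delta = 0 - 2 = -2
Det delta = entry_delta * cofactor = -2 * 1 = -2

Answer: -2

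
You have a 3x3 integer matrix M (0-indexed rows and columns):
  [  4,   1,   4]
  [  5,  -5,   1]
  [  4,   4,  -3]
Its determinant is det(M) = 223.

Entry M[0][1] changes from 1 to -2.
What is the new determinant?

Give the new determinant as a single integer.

Answer: 166

Derivation:
det is linear in row 0: changing M[0][1] by delta changes det by delta * cofactor(0,1).
Cofactor C_01 = (-1)^(0+1) * minor(0,1) = 19
Entry delta = -2 - 1 = -3
Det delta = -3 * 19 = -57
New det = 223 + -57 = 166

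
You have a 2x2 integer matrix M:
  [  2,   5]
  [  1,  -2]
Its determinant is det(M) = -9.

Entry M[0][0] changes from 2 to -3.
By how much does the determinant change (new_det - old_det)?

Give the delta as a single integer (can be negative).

Cofactor C_00 = -2
Entry delta = -3 - 2 = -5
Det delta = entry_delta * cofactor = -5 * -2 = 10

Answer: 10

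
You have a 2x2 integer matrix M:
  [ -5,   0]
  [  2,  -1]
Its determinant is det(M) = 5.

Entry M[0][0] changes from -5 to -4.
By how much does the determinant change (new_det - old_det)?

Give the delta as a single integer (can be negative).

Answer: -1

Derivation:
Cofactor C_00 = -1
Entry delta = -4 - -5 = 1
Det delta = entry_delta * cofactor = 1 * -1 = -1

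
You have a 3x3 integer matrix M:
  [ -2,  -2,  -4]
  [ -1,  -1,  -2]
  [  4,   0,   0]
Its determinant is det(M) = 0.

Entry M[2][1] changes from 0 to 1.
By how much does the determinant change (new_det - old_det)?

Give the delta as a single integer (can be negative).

Cofactor C_21 = 0
Entry delta = 1 - 0 = 1
Det delta = entry_delta * cofactor = 1 * 0 = 0

Answer: 0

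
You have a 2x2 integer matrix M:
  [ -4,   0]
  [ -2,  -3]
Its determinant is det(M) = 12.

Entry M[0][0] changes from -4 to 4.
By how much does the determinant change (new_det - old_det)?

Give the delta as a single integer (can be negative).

Answer: -24

Derivation:
Cofactor C_00 = -3
Entry delta = 4 - -4 = 8
Det delta = entry_delta * cofactor = 8 * -3 = -24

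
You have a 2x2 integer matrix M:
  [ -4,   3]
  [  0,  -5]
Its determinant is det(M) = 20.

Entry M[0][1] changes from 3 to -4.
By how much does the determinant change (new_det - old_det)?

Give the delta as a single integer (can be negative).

Answer: 0

Derivation:
Cofactor C_01 = 0
Entry delta = -4 - 3 = -7
Det delta = entry_delta * cofactor = -7 * 0 = 0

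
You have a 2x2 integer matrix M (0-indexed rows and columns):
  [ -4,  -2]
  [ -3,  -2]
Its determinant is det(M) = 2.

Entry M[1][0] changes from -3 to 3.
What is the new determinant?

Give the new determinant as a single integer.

Answer: 14

Derivation:
det is linear in row 1: changing M[1][0] by delta changes det by delta * cofactor(1,0).
Cofactor C_10 = (-1)^(1+0) * minor(1,0) = 2
Entry delta = 3 - -3 = 6
Det delta = 6 * 2 = 12
New det = 2 + 12 = 14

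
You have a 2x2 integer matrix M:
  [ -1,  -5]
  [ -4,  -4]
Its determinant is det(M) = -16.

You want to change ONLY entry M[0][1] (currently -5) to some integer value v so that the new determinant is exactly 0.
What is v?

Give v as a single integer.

Answer: -1

Derivation:
det is linear in entry M[0][1]: det = old_det + (v - -5) * C_01
Cofactor C_01 = 4
Want det = 0: -16 + (v - -5) * 4 = 0
  (v - -5) = 16 / 4 = 4
  v = -5 + (4) = -1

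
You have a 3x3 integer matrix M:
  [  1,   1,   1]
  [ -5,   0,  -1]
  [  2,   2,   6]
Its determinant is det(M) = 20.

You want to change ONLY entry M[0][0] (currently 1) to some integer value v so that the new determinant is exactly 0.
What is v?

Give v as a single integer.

det is linear in entry M[0][0]: det = old_det + (v - 1) * C_00
Cofactor C_00 = 2
Want det = 0: 20 + (v - 1) * 2 = 0
  (v - 1) = -20 / 2 = -10
  v = 1 + (-10) = -9

Answer: -9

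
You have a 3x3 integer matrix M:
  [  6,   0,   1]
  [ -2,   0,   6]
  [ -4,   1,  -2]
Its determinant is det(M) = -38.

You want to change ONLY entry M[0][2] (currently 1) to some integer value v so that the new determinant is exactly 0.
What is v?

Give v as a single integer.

Answer: -18

Derivation:
det is linear in entry M[0][2]: det = old_det + (v - 1) * C_02
Cofactor C_02 = -2
Want det = 0: -38 + (v - 1) * -2 = 0
  (v - 1) = 38 / -2 = -19
  v = 1 + (-19) = -18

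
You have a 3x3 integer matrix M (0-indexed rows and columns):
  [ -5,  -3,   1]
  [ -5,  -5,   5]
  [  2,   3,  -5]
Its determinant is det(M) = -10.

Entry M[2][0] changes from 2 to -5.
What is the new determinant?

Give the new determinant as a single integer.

Answer: 60

Derivation:
det is linear in row 2: changing M[2][0] by delta changes det by delta * cofactor(2,0).
Cofactor C_20 = (-1)^(2+0) * minor(2,0) = -10
Entry delta = -5 - 2 = -7
Det delta = -7 * -10 = 70
New det = -10 + 70 = 60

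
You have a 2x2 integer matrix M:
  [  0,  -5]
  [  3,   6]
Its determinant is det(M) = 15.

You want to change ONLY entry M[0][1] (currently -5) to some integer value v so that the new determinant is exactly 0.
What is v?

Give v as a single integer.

det is linear in entry M[0][1]: det = old_det + (v - -5) * C_01
Cofactor C_01 = -3
Want det = 0: 15 + (v - -5) * -3 = 0
  (v - -5) = -15 / -3 = 5
  v = -5 + (5) = 0

Answer: 0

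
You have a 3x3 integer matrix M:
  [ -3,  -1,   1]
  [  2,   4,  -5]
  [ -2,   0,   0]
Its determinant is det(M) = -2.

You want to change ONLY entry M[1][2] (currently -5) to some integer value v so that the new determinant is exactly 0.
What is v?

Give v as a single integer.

det is linear in entry M[1][2]: det = old_det + (v - -5) * C_12
Cofactor C_12 = 2
Want det = 0: -2 + (v - -5) * 2 = 0
  (v - -5) = 2 / 2 = 1
  v = -5 + (1) = -4

Answer: -4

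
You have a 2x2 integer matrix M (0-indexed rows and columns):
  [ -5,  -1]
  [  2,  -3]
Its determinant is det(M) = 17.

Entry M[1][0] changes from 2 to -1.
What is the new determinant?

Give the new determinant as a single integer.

Answer: 14

Derivation:
det is linear in row 1: changing M[1][0] by delta changes det by delta * cofactor(1,0).
Cofactor C_10 = (-1)^(1+0) * minor(1,0) = 1
Entry delta = -1 - 2 = -3
Det delta = -3 * 1 = -3
New det = 17 + -3 = 14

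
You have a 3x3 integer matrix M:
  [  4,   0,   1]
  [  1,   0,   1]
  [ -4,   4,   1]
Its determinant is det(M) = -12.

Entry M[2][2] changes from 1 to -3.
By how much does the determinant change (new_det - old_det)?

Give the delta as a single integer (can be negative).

Cofactor C_22 = 0
Entry delta = -3 - 1 = -4
Det delta = entry_delta * cofactor = -4 * 0 = 0

Answer: 0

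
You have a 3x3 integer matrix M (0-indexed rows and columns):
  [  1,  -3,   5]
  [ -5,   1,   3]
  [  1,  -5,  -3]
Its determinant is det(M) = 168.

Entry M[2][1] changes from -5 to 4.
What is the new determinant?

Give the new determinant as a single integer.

det is linear in row 2: changing M[2][1] by delta changes det by delta * cofactor(2,1).
Cofactor C_21 = (-1)^(2+1) * minor(2,1) = -28
Entry delta = 4 - -5 = 9
Det delta = 9 * -28 = -252
New det = 168 + -252 = -84

Answer: -84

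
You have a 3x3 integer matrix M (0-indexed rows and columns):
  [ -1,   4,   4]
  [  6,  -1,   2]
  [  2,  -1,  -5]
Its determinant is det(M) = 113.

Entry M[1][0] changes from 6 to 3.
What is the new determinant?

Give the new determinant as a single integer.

Answer: 65

Derivation:
det is linear in row 1: changing M[1][0] by delta changes det by delta * cofactor(1,0).
Cofactor C_10 = (-1)^(1+0) * minor(1,0) = 16
Entry delta = 3 - 6 = -3
Det delta = -3 * 16 = -48
New det = 113 + -48 = 65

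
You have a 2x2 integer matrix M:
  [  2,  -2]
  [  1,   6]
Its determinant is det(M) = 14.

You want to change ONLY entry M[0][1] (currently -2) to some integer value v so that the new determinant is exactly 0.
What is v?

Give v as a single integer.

Answer: 12

Derivation:
det is linear in entry M[0][1]: det = old_det + (v - -2) * C_01
Cofactor C_01 = -1
Want det = 0: 14 + (v - -2) * -1 = 0
  (v - -2) = -14 / -1 = 14
  v = -2 + (14) = 12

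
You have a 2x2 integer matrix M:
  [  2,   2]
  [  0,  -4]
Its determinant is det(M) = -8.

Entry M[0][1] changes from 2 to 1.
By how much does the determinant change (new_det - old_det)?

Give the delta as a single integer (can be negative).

Cofactor C_01 = 0
Entry delta = 1 - 2 = -1
Det delta = entry_delta * cofactor = -1 * 0 = 0

Answer: 0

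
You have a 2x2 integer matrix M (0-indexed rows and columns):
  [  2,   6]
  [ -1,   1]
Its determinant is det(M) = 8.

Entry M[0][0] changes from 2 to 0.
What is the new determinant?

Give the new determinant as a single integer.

Answer: 6

Derivation:
det is linear in row 0: changing M[0][0] by delta changes det by delta * cofactor(0,0).
Cofactor C_00 = (-1)^(0+0) * minor(0,0) = 1
Entry delta = 0 - 2 = -2
Det delta = -2 * 1 = -2
New det = 8 + -2 = 6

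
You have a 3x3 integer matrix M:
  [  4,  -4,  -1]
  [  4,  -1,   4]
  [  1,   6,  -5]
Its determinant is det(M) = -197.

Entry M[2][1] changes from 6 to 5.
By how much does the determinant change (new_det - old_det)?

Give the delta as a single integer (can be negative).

Answer: 20

Derivation:
Cofactor C_21 = -20
Entry delta = 5 - 6 = -1
Det delta = entry_delta * cofactor = -1 * -20 = 20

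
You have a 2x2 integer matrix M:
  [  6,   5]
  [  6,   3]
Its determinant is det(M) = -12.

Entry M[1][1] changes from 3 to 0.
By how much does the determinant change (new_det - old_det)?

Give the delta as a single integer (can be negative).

Cofactor C_11 = 6
Entry delta = 0 - 3 = -3
Det delta = entry_delta * cofactor = -3 * 6 = -18

Answer: -18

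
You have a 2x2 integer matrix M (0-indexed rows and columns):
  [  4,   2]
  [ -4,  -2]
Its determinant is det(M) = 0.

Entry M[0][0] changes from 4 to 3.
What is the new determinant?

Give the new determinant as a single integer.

det is linear in row 0: changing M[0][0] by delta changes det by delta * cofactor(0,0).
Cofactor C_00 = (-1)^(0+0) * minor(0,0) = -2
Entry delta = 3 - 4 = -1
Det delta = -1 * -2 = 2
New det = 0 + 2 = 2

Answer: 2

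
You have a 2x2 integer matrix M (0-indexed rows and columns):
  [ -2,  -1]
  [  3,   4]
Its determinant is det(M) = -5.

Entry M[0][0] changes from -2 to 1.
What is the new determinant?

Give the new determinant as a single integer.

det is linear in row 0: changing M[0][0] by delta changes det by delta * cofactor(0,0).
Cofactor C_00 = (-1)^(0+0) * minor(0,0) = 4
Entry delta = 1 - -2 = 3
Det delta = 3 * 4 = 12
New det = -5 + 12 = 7

Answer: 7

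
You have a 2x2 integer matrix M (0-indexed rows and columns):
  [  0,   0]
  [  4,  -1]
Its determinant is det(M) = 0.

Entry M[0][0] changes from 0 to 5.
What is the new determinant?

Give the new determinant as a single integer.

det is linear in row 0: changing M[0][0] by delta changes det by delta * cofactor(0,0).
Cofactor C_00 = (-1)^(0+0) * minor(0,0) = -1
Entry delta = 5 - 0 = 5
Det delta = 5 * -1 = -5
New det = 0 + -5 = -5

Answer: -5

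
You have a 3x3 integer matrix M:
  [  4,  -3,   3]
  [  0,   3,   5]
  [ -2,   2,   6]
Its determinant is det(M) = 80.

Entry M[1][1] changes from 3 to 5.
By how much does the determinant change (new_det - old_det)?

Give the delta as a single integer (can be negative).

Cofactor C_11 = 30
Entry delta = 5 - 3 = 2
Det delta = entry_delta * cofactor = 2 * 30 = 60

Answer: 60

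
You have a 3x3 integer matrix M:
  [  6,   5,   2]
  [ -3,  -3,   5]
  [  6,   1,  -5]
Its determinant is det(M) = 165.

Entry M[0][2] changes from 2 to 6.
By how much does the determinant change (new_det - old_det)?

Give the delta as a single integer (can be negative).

Cofactor C_02 = 15
Entry delta = 6 - 2 = 4
Det delta = entry_delta * cofactor = 4 * 15 = 60

Answer: 60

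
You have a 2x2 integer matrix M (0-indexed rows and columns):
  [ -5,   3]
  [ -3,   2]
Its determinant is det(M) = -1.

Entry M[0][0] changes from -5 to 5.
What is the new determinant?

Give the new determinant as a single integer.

det is linear in row 0: changing M[0][0] by delta changes det by delta * cofactor(0,0).
Cofactor C_00 = (-1)^(0+0) * minor(0,0) = 2
Entry delta = 5 - -5 = 10
Det delta = 10 * 2 = 20
New det = -1 + 20 = 19

Answer: 19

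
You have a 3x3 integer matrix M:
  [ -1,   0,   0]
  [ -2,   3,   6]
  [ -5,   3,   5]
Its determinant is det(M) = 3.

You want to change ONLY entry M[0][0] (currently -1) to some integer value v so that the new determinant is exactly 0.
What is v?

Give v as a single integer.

det is linear in entry M[0][0]: det = old_det + (v - -1) * C_00
Cofactor C_00 = -3
Want det = 0: 3 + (v - -1) * -3 = 0
  (v - -1) = -3 / -3 = 1
  v = -1 + (1) = 0

Answer: 0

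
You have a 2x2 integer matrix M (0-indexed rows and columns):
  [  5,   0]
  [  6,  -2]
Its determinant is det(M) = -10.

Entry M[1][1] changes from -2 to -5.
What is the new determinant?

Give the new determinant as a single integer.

Answer: -25

Derivation:
det is linear in row 1: changing M[1][1] by delta changes det by delta * cofactor(1,1).
Cofactor C_11 = (-1)^(1+1) * minor(1,1) = 5
Entry delta = -5 - -2 = -3
Det delta = -3 * 5 = -15
New det = -10 + -15 = -25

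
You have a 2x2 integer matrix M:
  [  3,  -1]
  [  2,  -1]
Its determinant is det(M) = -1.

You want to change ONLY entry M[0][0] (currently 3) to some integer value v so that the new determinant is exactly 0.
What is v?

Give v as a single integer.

det is linear in entry M[0][0]: det = old_det + (v - 3) * C_00
Cofactor C_00 = -1
Want det = 0: -1 + (v - 3) * -1 = 0
  (v - 3) = 1 / -1 = -1
  v = 3 + (-1) = 2

Answer: 2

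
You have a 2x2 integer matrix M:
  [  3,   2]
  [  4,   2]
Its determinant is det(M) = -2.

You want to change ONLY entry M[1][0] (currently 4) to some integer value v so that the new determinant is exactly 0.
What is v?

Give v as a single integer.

det is linear in entry M[1][0]: det = old_det + (v - 4) * C_10
Cofactor C_10 = -2
Want det = 0: -2 + (v - 4) * -2 = 0
  (v - 4) = 2 / -2 = -1
  v = 4 + (-1) = 3

Answer: 3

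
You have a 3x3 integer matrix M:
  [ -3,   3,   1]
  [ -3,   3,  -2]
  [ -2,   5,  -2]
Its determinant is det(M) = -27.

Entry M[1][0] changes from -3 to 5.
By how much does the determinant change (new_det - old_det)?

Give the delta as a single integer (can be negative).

Cofactor C_10 = 11
Entry delta = 5 - -3 = 8
Det delta = entry_delta * cofactor = 8 * 11 = 88

Answer: 88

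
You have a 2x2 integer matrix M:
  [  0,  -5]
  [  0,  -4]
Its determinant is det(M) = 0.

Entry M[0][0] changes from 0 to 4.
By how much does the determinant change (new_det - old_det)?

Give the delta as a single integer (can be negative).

Answer: -16

Derivation:
Cofactor C_00 = -4
Entry delta = 4 - 0 = 4
Det delta = entry_delta * cofactor = 4 * -4 = -16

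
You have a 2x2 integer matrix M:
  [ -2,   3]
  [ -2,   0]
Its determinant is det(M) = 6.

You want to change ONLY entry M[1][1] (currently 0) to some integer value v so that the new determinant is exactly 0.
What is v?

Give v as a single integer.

det is linear in entry M[1][1]: det = old_det + (v - 0) * C_11
Cofactor C_11 = -2
Want det = 0: 6 + (v - 0) * -2 = 0
  (v - 0) = -6 / -2 = 3
  v = 0 + (3) = 3

Answer: 3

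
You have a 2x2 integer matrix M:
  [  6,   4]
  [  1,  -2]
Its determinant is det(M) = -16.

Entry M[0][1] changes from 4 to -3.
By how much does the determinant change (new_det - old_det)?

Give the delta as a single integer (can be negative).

Answer: 7

Derivation:
Cofactor C_01 = -1
Entry delta = -3 - 4 = -7
Det delta = entry_delta * cofactor = -7 * -1 = 7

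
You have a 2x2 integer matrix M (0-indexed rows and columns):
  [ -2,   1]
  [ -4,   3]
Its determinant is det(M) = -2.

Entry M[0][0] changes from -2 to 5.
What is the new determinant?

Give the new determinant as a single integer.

det is linear in row 0: changing M[0][0] by delta changes det by delta * cofactor(0,0).
Cofactor C_00 = (-1)^(0+0) * minor(0,0) = 3
Entry delta = 5 - -2 = 7
Det delta = 7 * 3 = 21
New det = -2 + 21 = 19

Answer: 19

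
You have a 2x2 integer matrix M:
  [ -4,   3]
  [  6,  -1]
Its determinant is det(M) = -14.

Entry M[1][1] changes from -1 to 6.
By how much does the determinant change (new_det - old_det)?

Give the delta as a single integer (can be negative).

Answer: -28

Derivation:
Cofactor C_11 = -4
Entry delta = 6 - -1 = 7
Det delta = entry_delta * cofactor = 7 * -4 = -28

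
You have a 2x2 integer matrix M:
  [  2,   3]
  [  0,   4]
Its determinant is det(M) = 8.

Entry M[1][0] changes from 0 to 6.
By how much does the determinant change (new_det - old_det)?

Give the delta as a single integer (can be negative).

Answer: -18

Derivation:
Cofactor C_10 = -3
Entry delta = 6 - 0 = 6
Det delta = entry_delta * cofactor = 6 * -3 = -18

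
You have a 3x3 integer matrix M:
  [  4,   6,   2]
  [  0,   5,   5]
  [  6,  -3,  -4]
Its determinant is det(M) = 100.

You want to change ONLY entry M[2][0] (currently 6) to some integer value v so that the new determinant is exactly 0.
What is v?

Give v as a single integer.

det is linear in entry M[2][0]: det = old_det + (v - 6) * C_20
Cofactor C_20 = 20
Want det = 0: 100 + (v - 6) * 20 = 0
  (v - 6) = -100 / 20 = -5
  v = 6 + (-5) = 1

Answer: 1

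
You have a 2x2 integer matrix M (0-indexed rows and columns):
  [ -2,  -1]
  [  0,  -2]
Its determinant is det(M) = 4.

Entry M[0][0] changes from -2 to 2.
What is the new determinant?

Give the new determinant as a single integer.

Answer: -4

Derivation:
det is linear in row 0: changing M[0][0] by delta changes det by delta * cofactor(0,0).
Cofactor C_00 = (-1)^(0+0) * minor(0,0) = -2
Entry delta = 2 - -2 = 4
Det delta = 4 * -2 = -8
New det = 4 + -8 = -4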